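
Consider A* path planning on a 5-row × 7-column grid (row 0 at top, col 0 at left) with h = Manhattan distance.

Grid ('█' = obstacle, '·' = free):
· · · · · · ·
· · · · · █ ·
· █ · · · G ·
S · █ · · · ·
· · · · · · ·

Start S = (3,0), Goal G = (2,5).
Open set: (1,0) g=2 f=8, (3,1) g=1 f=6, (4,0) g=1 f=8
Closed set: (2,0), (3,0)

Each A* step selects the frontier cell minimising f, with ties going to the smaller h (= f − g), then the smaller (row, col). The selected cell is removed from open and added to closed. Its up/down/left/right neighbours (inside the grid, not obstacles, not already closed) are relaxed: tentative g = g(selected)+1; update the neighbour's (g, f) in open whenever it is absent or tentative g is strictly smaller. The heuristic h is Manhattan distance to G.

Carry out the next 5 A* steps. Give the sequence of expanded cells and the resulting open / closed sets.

step 1: expand (3,1) (f=6, h=5) → closed; open now [(1,0) g=2 f=8, (4,0) g=1 f=8, (4,1) g=2 f=8]
step 2: expand (1,0) (f=8, h=6) → closed; open now [(0,0) g=3 f=10, (1,1) g=3 f=8, (4,0) g=1 f=8, (4,1) g=2 f=8]
step 3: expand (1,1) (f=8, h=5) → closed; open now [(0,0) g=3 f=10, (0,1) g=4 f=10, (1,2) g=4 f=8, (4,0) g=1 f=8, (4,1) g=2 f=8]
step 4: expand (1,2) (f=8, h=4) → closed; open now [(0,0) g=3 f=10, (0,1) g=4 f=10, (0,2) g=5 f=10, (1,3) g=5 f=8, (2,2) g=5 f=8, (4,0) g=1 f=8, (4,1) g=2 f=8]
step 5: expand (1,3) (f=8, h=3) → closed; open now [(0,0) g=3 f=10, (0,1) g=4 f=10, (0,2) g=5 f=10, (0,3) g=6 f=10, (1,4) g=6 f=8, (2,2) g=5 f=8, (2,3) g=6 f=8, (4,0) g=1 f=8, (4,1) g=2 f=8]

order=[(3,1) → (1,0) → (1,1) → (1,2) → (1,3)]; open=[(0,0) g=3 f=10, (0,1) g=4 f=10, (0,2) g=5 f=10, (0,3) g=6 f=10, (1,4) g=6 f=8, (2,2) g=5 f=8, (2,3) g=6 f=8, (4,0) g=1 f=8, (4,1) g=2 f=8]; closed=[(1,0), (1,1), (1,2), (1,3), (2,0), (3,0), (3,1)]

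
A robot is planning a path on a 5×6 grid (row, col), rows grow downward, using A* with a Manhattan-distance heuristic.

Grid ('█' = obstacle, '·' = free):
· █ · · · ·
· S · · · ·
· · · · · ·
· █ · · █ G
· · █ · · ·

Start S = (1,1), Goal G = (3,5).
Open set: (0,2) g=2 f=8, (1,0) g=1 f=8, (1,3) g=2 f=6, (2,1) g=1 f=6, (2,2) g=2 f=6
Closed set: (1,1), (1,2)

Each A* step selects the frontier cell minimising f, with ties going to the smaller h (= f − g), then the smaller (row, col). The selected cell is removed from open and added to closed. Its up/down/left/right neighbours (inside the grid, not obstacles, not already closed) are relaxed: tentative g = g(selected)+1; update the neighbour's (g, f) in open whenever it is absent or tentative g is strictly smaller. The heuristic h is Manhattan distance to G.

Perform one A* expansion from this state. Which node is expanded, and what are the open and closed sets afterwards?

step 1: expand (1,3) (f=6, h=4) → closed; open now [(0,2) g=2 f=8, (0,3) g=3 f=8, (1,0) g=1 f=8, (1,4) g=3 f=6, (2,1) g=1 f=6, (2,2) g=2 f=6, (2,3) g=3 f=6]

expanded=(1,3); open=[(0,2) g=2 f=8, (0,3) g=3 f=8, (1,0) g=1 f=8, (1,4) g=3 f=6, (2,1) g=1 f=6, (2,2) g=2 f=6, (2,3) g=3 f=6]; closed=[(1,1), (1,2), (1,3)]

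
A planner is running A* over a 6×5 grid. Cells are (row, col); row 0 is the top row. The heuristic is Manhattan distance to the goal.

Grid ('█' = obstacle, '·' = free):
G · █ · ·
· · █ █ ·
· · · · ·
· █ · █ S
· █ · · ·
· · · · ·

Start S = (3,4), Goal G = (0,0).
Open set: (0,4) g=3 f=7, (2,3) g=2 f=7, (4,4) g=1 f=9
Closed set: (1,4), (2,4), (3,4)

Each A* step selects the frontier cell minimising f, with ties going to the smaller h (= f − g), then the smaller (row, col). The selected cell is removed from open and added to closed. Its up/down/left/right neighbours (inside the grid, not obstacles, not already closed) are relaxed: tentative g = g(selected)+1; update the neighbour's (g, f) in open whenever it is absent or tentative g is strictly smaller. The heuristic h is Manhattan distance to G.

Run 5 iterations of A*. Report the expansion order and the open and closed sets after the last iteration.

order=[(0,4) → (0,3) → (2,3) → (2,2) → (2,1)]; open=[(1,1) g=5 f=7, (2,0) g=5 f=7, (3,2) g=4 f=9, (4,4) g=1 f=9]; closed=[(0,3), (0,4), (1,4), (2,1), (2,2), (2,3), (2,4), (3,4)]

step 1: expand (0,4) (f=7, h=4) → closed; open now [(0,3) g=4 f=7, (2,3) g=2 f=7, (4,4) g=1 f=9]
step 2: expand (0,3) (f=7, h=3) → closed; open now [(2,3) g=2 f=7, (4,4) g=1 f=9]
step 3: expand (2,3) (f=7, h=5) → closed; open now [(2,2) g=3 f=7, (4,4) g=1 f=9]
step 4: expand (2,2) (f=7, h=4) → closed; open now [(2,1) g=4 f=7, (3,2) g=4 f=9, (4,4) g=1 f=9]
step 5: expand (2,1) (f=7, h=3) → closed; open now [(1,1) g=5 f=7, (2,0) g=5 f=7, (3,2) g=4 f=9, (4,4) g=1 f=9]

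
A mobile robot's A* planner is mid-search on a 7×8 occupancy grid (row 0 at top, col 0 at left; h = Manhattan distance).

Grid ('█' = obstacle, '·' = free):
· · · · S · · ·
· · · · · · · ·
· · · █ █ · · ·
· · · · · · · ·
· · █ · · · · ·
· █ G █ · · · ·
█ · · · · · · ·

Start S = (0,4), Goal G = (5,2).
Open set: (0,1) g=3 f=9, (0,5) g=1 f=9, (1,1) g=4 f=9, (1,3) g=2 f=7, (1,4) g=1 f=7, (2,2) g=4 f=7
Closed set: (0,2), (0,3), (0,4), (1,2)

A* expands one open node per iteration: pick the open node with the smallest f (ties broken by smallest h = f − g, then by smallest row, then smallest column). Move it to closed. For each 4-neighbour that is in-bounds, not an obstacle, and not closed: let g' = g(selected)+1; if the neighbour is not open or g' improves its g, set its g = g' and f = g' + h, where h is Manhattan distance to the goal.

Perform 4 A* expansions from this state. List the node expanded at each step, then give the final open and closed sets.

step 1: expand (2,2) (f=7, h=3) → closed; open now [(0,1) g=3 f=9, (0,5) g=1 f=9, (1,1) g=4 f=9, (1,3) g=2 f=7, (1,4) g=1 f=7, (2,1) g=5 f=9, (3,2) g=5 f=7]
step 2: expand (3,2) (f=7, h=2) → closed; open now [(0,1) g=3 f=9, (0,5) g=1 f=9, (1,1) g=4 f=9, (1,3) g=2 f=7, (1,4) g=1 f=7, (2,1) g=5 f=9, (3,1) g=6 f=9, (3,3) g=6 f=9]
step 3: expand (1,3) (f=7, h=5) → closed; open now [(0,1) g=3 f=9, (0,5) g=1 f=9, (1,1) g=4 f=9, (1,4) g=1 f=7, (2,1) g=5 f=9, (3,1) g=6 f=9, (3,3) g=6 f=9]
step 4: expand (1,4) (f=7, h=6) → closed; open now [(0,1) g=3 f=9, (0,5) g=1 f=9, (1,1) g=4 f=9, (1,5) g=2 f=9, (2,1) g=5 f=9, (3,1) g=6 f=9, (3,3) g=6 f=9]

order=[(2,2) → (3,2) → (1,3) → (1,4)]; open=[(0,1) g=3 f=9, (0,5) g=1 f=9, (1,1) g=4 f=9, (1,5) g=2 f=9, (2,1) g=5 f=9, (3,1) g=6 f=9, (3,3) g=6 f=9]; closed=[(0,2), (0,3), (0,4), (1,2), (1,3), (1,4), (2,2), (3,2)]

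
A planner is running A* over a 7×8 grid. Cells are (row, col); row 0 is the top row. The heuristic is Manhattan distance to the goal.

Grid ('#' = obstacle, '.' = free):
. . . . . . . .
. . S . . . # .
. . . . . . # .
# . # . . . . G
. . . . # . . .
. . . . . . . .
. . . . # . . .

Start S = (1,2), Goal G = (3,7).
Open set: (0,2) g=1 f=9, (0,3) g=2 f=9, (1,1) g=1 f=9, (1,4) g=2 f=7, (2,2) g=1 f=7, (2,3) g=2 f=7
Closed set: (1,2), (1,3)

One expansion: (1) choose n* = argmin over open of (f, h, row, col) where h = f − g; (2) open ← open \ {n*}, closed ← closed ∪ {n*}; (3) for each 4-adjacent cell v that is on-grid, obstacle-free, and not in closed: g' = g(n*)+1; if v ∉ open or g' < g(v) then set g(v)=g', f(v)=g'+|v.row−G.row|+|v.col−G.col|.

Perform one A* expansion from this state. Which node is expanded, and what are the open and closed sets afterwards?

step 1: expand (1,4) (f=7, h=5) → closed; open now [(0,2) g=1 f=9, (0,3) g=2 f=9, (0,4) g=3 f=9, (1,1) g=1 f=9, (1,5) g=3 f=7, (2,2) g=1 f=7, (2,3) g=2 f=7, (2,4) g=3 f=7]

expanded=(1,4); open=[(0,2) g=1 f=9, (0,3) g=2 f=9, (0,4) g=3 f=9, (1,1) g=1 f=9, (1,5) g=3 f=7, (2,2) g=1 f=7, (2,3) g=2 f=7, (2,4) g=3 f=7]; closed=[(1,2), (1,3), (1,4)]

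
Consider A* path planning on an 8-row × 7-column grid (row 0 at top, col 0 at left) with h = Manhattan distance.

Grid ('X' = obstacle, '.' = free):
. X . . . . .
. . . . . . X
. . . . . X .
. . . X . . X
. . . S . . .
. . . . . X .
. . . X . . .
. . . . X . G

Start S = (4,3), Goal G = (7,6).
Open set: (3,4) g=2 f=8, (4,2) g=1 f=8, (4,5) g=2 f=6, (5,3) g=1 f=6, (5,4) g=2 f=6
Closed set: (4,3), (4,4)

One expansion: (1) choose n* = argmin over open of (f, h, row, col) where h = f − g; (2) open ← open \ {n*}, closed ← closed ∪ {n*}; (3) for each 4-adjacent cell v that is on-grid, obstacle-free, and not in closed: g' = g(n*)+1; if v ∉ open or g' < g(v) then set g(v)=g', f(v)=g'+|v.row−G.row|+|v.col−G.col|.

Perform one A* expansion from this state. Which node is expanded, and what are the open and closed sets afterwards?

step 1: expand (4,5) (f=6, h=4) → closed; open now [(3,4) g=2 f=8, (3,5) g=3 f=8, (4,2) g=1 f=8, (4,6) g=3 f=6, (5,3) g=1 f=6, (5,4) g=2 f=6]

expanded=(4,5); open=[(3,4) g=2 f=8, (3,5) g=3 f=8, (4,2) g=1 f=8, (4,6) g=3 f=6, (5,3) g=1 f=6, (5,4) g=2 f=6]; closed=[(4,3), (4,4), (4,5)]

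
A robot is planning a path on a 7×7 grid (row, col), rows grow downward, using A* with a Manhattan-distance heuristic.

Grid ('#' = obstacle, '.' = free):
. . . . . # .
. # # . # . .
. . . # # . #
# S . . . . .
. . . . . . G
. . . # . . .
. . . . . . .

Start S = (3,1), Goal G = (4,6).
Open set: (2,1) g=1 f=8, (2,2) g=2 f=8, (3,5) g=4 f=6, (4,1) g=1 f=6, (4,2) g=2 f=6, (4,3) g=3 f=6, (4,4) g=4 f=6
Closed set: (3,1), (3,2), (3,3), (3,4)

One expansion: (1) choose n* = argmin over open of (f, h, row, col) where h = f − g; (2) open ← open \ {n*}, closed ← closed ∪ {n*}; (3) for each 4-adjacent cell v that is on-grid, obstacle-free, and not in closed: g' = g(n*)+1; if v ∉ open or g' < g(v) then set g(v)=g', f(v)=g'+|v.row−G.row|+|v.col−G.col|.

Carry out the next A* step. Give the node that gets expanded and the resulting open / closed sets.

expanded=(3,5); open=[(2,1) g=1 f=8, (2,2) g=2 f=8, (2,5) g=5 f=8, (3,6) g=5 f=6, (4,1) g=1 f=6, (4,2) g=2 f=6, (4,3) g=3 f=6, (4,4) g=4 f=6, (4,5) g=5 f=6]; closed=[(3,1), (3,2), (3,3), (3,4), (3,5)]

step 1: expand (3,5) (f=6, h=2) → closed; open now [(2,1) g=1 f=8, (2,2) g=2 f=8, (2,5) g=5 f=8, (3,6) g=5 f=6, (4,1) g=1 f=6, (4,2) g=2 f=6, (4,3) g=3 f=6, (4,4) g=4 f=6, (4,5) g=5 f=6]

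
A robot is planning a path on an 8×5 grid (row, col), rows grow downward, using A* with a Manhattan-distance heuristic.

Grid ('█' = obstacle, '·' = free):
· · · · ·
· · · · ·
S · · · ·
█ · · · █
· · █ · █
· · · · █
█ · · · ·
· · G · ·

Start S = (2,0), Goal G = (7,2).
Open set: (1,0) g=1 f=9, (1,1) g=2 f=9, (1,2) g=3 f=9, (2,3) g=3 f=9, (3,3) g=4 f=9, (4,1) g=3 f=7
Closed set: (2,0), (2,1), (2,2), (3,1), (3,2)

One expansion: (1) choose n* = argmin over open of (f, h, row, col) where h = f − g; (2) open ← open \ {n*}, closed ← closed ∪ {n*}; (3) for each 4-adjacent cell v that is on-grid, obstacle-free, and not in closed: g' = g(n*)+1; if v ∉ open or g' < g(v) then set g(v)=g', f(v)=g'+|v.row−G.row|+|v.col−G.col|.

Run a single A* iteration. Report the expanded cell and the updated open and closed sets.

expanded=(4,1); open=[(1,0) g=1 f=9, (1,1) g=2 f=9, (1,2) g=3 f=9, (2,3) g=3 f=9, (3,3) g=4 f=9, (4,0) g=4 f=9, (5,1) g=4 f=7]; closed=[(2,0), (2,1), (2,2), (3,1), (3,2), (4,1)]

step 1: expand (4,1) (f=7, h=4) → closed; open now [(1,0) g=1 f=9, (1,1) g=2 f=9, (1,2) g=3 f=9, (2,3) g=3 f=9, (3,3) g=4 f=9, (4,0) g=4 f=9, (5,1) g=4 f=7]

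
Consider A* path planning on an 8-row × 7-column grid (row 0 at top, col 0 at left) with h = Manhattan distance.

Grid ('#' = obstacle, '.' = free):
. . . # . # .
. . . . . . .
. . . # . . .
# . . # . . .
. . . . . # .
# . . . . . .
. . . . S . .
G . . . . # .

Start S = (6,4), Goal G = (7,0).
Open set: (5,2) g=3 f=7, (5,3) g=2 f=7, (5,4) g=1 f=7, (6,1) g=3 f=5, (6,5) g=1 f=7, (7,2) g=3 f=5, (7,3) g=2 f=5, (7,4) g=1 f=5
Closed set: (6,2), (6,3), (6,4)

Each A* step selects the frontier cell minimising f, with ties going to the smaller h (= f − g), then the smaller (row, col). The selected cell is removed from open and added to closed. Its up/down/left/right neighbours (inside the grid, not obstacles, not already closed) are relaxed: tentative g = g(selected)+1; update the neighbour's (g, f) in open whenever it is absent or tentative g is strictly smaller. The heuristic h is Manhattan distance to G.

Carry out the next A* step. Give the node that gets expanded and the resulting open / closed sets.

expanded=(6,1); open=[(5,1) g=4 f=7, (5,2) g=3 f=7, (5,3) g=2 f=7, (5,4) g=1 f=7, (6,0) g=4 f=5, (6,5) g=1 f=7, (7,1) g=4 f=5, (7,2) g=3 f=5, (7,3) g=2 f=5, (7,4) g=1 f=5]; closed=[(6,1), (6,2), (6,3), (6,4)]

step 1: expand (6,1) (f=5, h=2) → closed; open now [(5,1) g=4 f=7, (5,2) g=3 f=7, (5,3) g=2 f=7, (5,4) g=1 f=7, (6,0) g=4 f=5, (6,5) g=1 f=7, (7,1) g=4 f=5, (7,2) g=3 f=5, (7,3) g=2 f=5, (7,4) g=1 f=5]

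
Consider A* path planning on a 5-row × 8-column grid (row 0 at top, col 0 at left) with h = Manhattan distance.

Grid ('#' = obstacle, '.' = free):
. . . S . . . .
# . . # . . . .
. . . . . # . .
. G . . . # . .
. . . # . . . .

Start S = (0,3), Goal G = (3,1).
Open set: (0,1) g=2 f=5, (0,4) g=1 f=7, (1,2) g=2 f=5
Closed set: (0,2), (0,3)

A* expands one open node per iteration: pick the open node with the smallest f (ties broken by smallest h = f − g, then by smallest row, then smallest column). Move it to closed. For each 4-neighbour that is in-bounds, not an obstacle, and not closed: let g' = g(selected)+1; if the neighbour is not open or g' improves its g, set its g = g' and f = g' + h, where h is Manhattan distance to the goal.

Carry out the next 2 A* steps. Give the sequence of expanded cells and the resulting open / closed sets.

order=[(0,1) → (1,1)]; open=[(0,0) g=3 f=7, (0,4) g=1 f=7, (1,2) g=2 f=5, (2,1) g=4 f=5]; closed=[(0,1), (0,2), (0,3), (1,1)]

step 1: expand (0,1) (f=5, h=3) → closed; open now [(0,0) g=3 f=7, (0,4) g=1 f=7, (1,1) g=3 f=5, (1,2) g=2 f=5]
step 2: expand (1,1) (f=5, h=2) → closed; open now [(0,0) g=3 f=7, (0,4) g=1 f=7, (1,2) g=2 f=5, (2,1) g=4 f=5]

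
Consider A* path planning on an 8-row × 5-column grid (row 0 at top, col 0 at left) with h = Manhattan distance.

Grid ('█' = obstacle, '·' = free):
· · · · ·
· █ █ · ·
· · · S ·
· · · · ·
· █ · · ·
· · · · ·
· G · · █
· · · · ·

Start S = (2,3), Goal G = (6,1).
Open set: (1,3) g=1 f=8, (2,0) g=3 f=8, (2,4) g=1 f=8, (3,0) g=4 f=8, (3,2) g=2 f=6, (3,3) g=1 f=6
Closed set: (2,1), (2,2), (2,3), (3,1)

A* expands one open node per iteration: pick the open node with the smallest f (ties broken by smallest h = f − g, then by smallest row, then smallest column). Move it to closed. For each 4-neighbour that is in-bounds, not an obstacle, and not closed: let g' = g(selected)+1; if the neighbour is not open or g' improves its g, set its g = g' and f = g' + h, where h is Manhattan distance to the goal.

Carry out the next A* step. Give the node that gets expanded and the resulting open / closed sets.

expanded=(3,2); open=[(1,3) g=1 f=8, (2,0) g=3 f=8, (2,4) g=1 f=8, (3,0) g=4 f=8, (3,3) g=1 f=6, (4,2) g=3 f=6]; closed=[(2,1), (2,2), (2,3), (3,1), (3,2)]

step 1: expand (3,2) (f=6, h=4) → closed; open now [(1,3) g=1 f=8, (2,0) g=3 f=8, (2,4) g=1 f=8, (3,0) g=4 f=8, (3,3) g=1 f=6, (4,2) g=3 f=6]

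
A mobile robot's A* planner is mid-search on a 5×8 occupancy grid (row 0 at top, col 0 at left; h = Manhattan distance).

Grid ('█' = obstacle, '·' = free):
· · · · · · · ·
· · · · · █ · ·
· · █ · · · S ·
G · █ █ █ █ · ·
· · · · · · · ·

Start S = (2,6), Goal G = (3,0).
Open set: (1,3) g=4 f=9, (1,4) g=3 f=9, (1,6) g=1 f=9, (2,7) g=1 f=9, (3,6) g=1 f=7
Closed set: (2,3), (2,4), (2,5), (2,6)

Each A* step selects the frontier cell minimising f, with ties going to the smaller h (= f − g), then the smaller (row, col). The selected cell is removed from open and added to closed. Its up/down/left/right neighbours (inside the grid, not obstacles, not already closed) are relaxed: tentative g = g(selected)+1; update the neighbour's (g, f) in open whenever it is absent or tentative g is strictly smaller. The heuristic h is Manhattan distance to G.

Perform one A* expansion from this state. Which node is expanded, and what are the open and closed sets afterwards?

step 1: expand (3,6) (f=7, h=6) → closed; open now [(1,3) g=4 f=9, (1,4) g=3 f=9, (1,6) g=1 f=9, (2,7) g=1 f=9, (3,7) g=2 f=9, (4,6) g=2 f=9]

expanded=(3,6); open=[(1,3) g=4 f=9, (1,4) g=3 f=9, (1,6) g=1 f=9, (2,7) g=1 f=9, (3,7) g=2 f=9, (4,6) g=2 f=9]; closed=[(2,3), (2,4), (2,5), (2,6), (3,6)]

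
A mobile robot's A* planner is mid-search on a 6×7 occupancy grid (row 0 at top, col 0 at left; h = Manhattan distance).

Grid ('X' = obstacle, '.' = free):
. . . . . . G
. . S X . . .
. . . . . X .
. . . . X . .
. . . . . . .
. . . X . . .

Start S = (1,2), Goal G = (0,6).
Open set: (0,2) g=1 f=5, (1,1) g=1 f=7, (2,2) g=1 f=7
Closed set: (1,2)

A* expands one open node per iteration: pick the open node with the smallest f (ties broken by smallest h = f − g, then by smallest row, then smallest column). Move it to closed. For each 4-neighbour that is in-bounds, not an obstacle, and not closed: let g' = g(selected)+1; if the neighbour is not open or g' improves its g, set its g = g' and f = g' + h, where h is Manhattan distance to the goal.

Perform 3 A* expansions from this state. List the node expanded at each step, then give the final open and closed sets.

order=[(0,2) → (0,3) → (0,4)]; open=[(0,1) g=2 f=7, (0,5) g=4 f=5, (1,1) g=1 f=7, (1,4) g=4 f=7, (2,2) g=1 f=7]; closed=[(0,2), (0,3), (0,4), (1,2)]

step 1: expand (0,2) (f=5, h=4) → closed; open now [(0,1) g=2 f=7, (0,3) g=2 f=5, (1,1) g=1 f=7, (2,2) g=1 f=7]
step 2: expand (0,3) (f=5, h=3) → closed; open now [(0,1) g=2 f=7, (0,4) g=3 f=5, (1,1) g=1 f=7, (2,2) g=1 f=7]
step 3: expand (0,4) (f=5, h=2) → closed; open now [(0,1) g=2 f=7, (0,5) g=4 f=5, (1,1) g=1 f=7, (1,4) g=4 f=7, (2,2) g=1 f=7]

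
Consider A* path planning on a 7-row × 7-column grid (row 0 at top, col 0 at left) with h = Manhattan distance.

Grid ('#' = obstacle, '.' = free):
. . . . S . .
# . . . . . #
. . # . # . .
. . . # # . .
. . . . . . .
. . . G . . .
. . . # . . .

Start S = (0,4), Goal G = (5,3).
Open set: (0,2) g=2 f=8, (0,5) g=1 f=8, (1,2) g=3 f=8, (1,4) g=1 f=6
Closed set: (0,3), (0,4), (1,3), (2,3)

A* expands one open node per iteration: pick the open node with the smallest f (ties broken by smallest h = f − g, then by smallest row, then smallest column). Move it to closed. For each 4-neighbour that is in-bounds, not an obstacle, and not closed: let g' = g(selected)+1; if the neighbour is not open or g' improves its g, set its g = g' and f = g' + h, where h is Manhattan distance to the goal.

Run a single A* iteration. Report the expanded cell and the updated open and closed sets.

step 1: expand (1,4) (f=6, h=5) → closed; open now [(0,2) g=2 f=8, (0,5) g=1 f=8, (1,2) g=3 f=8, (1,5) g=2 f=8]

expanded=(1,4); open=[(0,2) g=2 f=8, (0,5) g=1 f=8, (1,2) g=3 f=8, (1,5) g=2 f=8]; closed=[(0,3), (0,4), (1,3), (1,4), (2,3)]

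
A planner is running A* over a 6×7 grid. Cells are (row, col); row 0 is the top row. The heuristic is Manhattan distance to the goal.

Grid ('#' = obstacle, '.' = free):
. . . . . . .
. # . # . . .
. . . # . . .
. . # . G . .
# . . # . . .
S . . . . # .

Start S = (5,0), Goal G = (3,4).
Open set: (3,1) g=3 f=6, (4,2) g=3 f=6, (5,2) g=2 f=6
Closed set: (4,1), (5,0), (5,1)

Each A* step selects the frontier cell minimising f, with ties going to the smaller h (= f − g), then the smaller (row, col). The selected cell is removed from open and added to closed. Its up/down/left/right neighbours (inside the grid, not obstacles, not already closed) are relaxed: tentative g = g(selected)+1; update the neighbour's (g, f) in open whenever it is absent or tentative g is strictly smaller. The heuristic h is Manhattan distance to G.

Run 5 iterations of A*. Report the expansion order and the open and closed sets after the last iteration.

step 1: expand (3,1) (f=6, h=3) → closed; open now [(2,1) g=4 f=8, (3,0) g=4 f=8, (4,2) g=3 f=6, (5,2) g=2 f=6]
step 2: expand (4,2) (f=6, h=3) → closed; open now [(2,1) g=4 f=8, (3,0) g=4 f=8, (5,2) g=2 f=6]
step 3: expand (5,2) (f=6, h=4) → closed; open now [(2,1) g=4 f=8, (3,0) g=4 f=8, (5,3) g=3 f=6]
step 4: expand (5,3) (f=6, h=3) → closed; open now [(2,1) g=4 f=8, (3,0) g=4 f=8, (5,4) g=4 f=6]
step 5: expand (5,4) (f=6, h=2) → closed; open now [(2,1) g=4 f=8, (3,0) g=4 f=8, (4,4) g=5 f=6]

order=[(3,1) → (4,2) → (5,2) → (5,3) → (5,4)]; open=[(2,1) g=4 f=8, (3,0) g=4 f=8, (4,4) g=5 f=6]; closed=[(3,1), (4,1), (4,2), (5,0), (5,1), (5,2), (5,3), (5,4)]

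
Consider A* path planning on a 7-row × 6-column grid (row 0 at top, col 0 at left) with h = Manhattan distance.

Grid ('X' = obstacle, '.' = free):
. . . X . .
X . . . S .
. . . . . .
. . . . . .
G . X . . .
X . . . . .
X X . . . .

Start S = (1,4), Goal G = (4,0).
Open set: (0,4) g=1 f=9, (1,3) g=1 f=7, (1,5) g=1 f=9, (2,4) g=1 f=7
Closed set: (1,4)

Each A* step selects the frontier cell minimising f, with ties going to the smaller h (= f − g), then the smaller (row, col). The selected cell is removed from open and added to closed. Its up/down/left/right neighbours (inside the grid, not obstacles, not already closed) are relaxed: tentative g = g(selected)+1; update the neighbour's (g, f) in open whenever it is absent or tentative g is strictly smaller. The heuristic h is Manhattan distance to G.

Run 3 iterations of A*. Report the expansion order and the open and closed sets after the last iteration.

step 1: expand (1,3) (f=7, h=6) → closed; open now [(0,4) g=1 f=9, (1,2) g=2 f=7, (1,5) g=1 f=9, (2,3) g=2 f=7, (2,4) g=1 f=7]
step 2: expand (1,2) (f=7, h=5) → closed; open now [(0,2) g=3 f=9, (0,4) g=1 f=9, (1,1) g=3 f=7, (1,5) g=1 f=9, (2,2) g=3 f=7, (2,3) g=2 f=7, (2,4) g=1 f=7]
step 3: expand (1,1) (f=7, h=4) → closed; open now [(0,1) g=4 f=9, (0,2) g=3 f=9, (0,4) g=1 f=9, (1,5) g=1 f=9, (2,1) g=4 f=7, (2,2) g=3 f=7, (2,3) g=2 f=7, (2,4) g=1 f=7]

order=[(1,3) → (1,2) → (1,1)]; open=[(0,1) g=4 f=9, (0,2) g=3 f=9, (0,4) g=1 f=9, (1,5) g=1 f=9, (2,1) g=4 f=7, (2,2) g=3 f=7, (2,3) g=2 f=7, (2,4) g=1 f=7]; closed=[(1,1), (1,2), (1,3), (1,4)]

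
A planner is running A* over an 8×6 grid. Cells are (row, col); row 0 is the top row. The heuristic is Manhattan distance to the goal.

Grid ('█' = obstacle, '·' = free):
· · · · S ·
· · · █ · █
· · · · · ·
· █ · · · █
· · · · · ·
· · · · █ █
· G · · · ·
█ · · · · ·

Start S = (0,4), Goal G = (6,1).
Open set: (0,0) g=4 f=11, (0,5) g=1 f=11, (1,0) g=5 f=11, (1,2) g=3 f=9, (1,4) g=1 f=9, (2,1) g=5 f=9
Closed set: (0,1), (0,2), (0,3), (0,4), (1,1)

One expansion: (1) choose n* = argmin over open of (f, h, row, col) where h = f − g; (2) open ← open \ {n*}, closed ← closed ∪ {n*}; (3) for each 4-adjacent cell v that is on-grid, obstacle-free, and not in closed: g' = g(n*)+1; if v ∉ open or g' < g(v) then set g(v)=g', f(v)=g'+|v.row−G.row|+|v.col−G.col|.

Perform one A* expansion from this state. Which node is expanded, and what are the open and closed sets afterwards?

expanded=(2,1); open=[(0,0) g=4 f=11, (0,5) g=1 f=11, (1,0) g=5 f=11, (1,2) g=3 f=9, (1,4) g=1 f=9, (2,0) g=6 f=11, (2,2) g=6 f=11]; closed=[(0,1), (0,2), (0,3), (0,4), (1,1), (2,1)]

step 1: expand (2,1) (f=9, h=4) → closed; open now [(0,0) g=4 f=11, (0,5) g=1 f=11, (1,0) g=5 f=11, (1,2) g=3 f=9, (1,4) g=1 f=9, (2,0) g=6 f=11, (2,2) g=6 f=11]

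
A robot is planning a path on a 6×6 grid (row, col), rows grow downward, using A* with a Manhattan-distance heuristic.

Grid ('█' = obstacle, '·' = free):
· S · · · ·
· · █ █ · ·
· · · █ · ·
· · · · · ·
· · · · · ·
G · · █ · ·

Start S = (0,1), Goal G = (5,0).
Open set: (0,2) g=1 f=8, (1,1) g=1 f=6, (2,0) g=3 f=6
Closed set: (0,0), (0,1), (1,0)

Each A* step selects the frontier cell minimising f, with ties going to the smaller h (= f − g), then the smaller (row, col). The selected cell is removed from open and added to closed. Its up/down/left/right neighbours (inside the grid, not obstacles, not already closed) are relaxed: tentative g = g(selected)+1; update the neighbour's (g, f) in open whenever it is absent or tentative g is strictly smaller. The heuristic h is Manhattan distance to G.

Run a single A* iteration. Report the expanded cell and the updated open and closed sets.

expanded=(2,0); open=[(0,2) g=1 f=8, (1,1) g=1 f=6, (2,1) g=4 f=8, (3,0) g=4 f=6]; closed=[(0,0), (0,1), (1,0), (2,0)]

step 1: expand (2,0) (f=6, h=3) → closed; open now [(0,2) g=1 f=8, (1,1) g=1 f=6, (2,1) g=4 f=8, (3,0) g=4 f=6]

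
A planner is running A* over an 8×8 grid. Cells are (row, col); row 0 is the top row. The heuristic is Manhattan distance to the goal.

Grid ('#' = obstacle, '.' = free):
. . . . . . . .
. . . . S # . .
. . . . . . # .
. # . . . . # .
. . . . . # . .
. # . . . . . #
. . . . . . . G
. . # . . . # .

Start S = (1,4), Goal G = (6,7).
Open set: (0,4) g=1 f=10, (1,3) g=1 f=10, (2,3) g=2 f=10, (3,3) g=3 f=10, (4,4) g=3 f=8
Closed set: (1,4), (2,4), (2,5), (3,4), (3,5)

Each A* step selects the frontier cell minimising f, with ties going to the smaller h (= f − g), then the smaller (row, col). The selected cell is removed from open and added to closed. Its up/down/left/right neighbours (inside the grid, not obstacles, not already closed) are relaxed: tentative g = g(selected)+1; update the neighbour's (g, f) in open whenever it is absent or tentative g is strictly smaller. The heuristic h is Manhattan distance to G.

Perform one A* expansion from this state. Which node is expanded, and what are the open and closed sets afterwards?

expanded=(4,4); open=[(0,4) g=1 f=10, (1,3) g=1 f=10, (2,3) g=2 f=10, (3,3) g=3 f=10, (4,3) g=4 f=10, (5,4) g=4 f=8]; closed=[(1,4), (2,4), (2,5), (3,4), (3,5), (4,4)]

step 1: expand (4,4) (f=8, h=5) → closed; open now [(0,4) g=1 f=10, (1,3) g=1 f=10, (2,3) g=2 f=10, (3,3) g=3 f=10, (4,3) g=4 f=10, (5,4) g=4 f=8]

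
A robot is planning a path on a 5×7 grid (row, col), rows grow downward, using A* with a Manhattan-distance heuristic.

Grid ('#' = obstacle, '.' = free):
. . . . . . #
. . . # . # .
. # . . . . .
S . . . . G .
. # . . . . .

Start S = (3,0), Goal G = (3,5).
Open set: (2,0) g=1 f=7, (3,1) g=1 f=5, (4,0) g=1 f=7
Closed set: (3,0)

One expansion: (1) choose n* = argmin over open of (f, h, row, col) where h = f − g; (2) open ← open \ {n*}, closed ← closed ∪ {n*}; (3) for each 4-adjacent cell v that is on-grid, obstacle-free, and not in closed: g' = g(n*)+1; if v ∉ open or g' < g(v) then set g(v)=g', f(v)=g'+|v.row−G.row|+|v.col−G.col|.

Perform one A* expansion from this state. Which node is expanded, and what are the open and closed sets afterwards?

step 1: expand (3,1) (f=5, h=4) → closed; open now [(2,0) g=1 f=7, (3,2) g=2 f=5, (4,0) g=1 f=7]

expanded=(3,1); open=[(2,0) g=1 f=7, (3,2) g=2 f=5, (4,0) g=1 f=7]; closed=[(3,0), (3,1)]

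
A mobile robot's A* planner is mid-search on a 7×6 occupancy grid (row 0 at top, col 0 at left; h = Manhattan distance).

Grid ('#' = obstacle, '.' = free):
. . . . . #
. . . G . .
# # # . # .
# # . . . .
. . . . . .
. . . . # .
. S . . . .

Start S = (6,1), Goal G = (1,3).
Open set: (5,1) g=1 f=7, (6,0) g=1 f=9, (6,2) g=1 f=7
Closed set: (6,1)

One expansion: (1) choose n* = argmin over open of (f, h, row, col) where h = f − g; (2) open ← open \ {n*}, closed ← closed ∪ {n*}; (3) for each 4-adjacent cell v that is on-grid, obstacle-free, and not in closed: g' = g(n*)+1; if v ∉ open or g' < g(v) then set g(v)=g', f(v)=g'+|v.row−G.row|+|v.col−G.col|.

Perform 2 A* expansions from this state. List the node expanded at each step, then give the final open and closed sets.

order=[(5,1) → (4,1)]; open=[(4,0) g=3 f=9, (4,2) g=3 f=7, (5,0) g=2 f=9, (5,2) g=2 f=7, (6,0) g=1 f=9, (6,2) g=1 f=7]; closed=[(4,1), (5,1), (6,1)]

step 1: expand (5,1) (f=7, h=6) → closed; open now [(4,1) g=2 f=7, (5,0) g=2 f=9, (5,2) g=2 f=7, (6,0) g=1 f=9, (6,2) g=1 f=7]
step 2: expand (4,1) (f=7, h=5) → closed; open now [(4,0) g=3 f=9, (4,2) g=3 f=7, (5,0) g=2 f=9, (5,2) g=2 f=7, (6,0) g=1 f=9, (6,2) g=1 f=7]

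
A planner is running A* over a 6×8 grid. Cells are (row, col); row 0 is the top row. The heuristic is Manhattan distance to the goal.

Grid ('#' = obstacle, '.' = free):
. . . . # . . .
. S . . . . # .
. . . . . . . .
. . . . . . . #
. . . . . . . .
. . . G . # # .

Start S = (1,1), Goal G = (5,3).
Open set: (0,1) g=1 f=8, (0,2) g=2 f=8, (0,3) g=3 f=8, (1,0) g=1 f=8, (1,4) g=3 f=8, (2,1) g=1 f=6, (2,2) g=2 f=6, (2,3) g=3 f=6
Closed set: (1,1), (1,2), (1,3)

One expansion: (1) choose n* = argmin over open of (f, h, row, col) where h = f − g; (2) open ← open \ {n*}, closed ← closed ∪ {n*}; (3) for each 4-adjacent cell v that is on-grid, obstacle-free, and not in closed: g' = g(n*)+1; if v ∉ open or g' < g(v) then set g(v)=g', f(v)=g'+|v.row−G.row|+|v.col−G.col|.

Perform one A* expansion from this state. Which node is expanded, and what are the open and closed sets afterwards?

expanded=(2,3); open=[(0,1) g=1 f=8, (0,2) g=2 f=8, (0,3) g=3 f=8, (1,0) g=1 f=8, (1,4) g=3 f=8, (2,1) g=1 f=6, (2,2) g=2 f=6, (2,4) g=4 f=8, (3,3) g=4 f=6]; closed=[(1,1), (1,2), (1,3), (2,3)]

step 1: expand (2,3) (f=6, h=3) → closed; open now [(0,1) g=1 f=8, (0,2) g=2 f=8, (0,3) g=3 f=8, (1,0) g=1 f=8, (1,4) g=3 f=8, (2,1) g=1 f=6, (2,2) g=2 f=6, (2,4) g=4 f=8, (3,3) g=4 f=6]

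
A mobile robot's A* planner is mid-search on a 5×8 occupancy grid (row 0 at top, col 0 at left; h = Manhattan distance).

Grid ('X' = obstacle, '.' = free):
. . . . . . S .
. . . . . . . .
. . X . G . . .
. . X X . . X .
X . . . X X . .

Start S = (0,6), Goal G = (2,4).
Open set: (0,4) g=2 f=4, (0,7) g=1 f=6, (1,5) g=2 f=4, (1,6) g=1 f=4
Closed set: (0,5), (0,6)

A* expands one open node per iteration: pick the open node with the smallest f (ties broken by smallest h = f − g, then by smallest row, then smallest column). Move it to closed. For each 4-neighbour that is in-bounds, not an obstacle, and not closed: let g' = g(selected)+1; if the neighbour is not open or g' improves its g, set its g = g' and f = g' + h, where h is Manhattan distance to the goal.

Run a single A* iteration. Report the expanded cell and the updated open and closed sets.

expanded=(0,4); open=[(0,3) g=3 f=6, (0,7) g=1 f=6, (1,4) g=3 f=4, (1,5) g=2 f=4, (1,6) g=1 f=4]; closed=[(0,4), (0,5), (0,6)]

step 1: expand (0,4) (f=4, h=2) → closed; open now [(0,3) g=3 f=6, (0,7) g=1 f=6, (1,4) g=3 f=4, (1,5) g=2 f=4, (1,6) g=1 f=4]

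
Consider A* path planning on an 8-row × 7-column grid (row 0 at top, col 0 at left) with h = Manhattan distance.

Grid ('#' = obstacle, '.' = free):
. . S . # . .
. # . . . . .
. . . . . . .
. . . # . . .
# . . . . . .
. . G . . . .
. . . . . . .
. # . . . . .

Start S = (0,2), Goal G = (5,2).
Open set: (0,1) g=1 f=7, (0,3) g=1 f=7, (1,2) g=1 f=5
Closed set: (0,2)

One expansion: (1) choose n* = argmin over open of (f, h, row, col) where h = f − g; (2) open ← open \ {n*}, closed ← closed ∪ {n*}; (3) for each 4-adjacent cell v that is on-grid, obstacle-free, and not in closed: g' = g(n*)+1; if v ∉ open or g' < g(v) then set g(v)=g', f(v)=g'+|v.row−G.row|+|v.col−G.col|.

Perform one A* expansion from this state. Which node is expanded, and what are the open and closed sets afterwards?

step 1: expand (1,2) (f=5, h=4) → closed; open now [(0,1) g=1 f=7, (0,3) g=1 f=7, (1,3) g=2 f=7, (2,2) g=2 f=5]

expanded=(1,2); open=[(0,1) g=1 f=7, (0,3) g=1 f=7, (1,3) g=2 f=7, (2,2) g=2 f=5]; closed=[(0,2), (1,2)]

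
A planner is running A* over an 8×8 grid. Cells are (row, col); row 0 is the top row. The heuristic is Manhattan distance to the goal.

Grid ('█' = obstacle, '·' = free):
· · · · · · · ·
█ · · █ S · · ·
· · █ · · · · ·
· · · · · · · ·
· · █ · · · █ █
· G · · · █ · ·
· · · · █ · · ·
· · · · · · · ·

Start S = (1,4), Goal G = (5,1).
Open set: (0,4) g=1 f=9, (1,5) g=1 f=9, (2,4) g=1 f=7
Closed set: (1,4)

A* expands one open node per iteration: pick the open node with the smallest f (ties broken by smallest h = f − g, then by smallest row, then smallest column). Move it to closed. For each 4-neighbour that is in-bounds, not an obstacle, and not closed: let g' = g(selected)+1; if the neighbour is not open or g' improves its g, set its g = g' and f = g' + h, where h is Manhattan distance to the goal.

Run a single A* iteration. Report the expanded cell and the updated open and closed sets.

expanded=(2,4); open=[(0,4) g=1 f=9, (1,5) g=1 f=9, (2,3) g=2 f=7, (2,5) g=2 f=9, (3,4) g=2 f=7]; closed=[(1,4), (2,4)]

step 1: expand (2,4) (f=7, h=6) → closed; open now [(0,4) g=1 f=9, (1,5) g=1 f=9, (2,3) g=2 f=7, (2,5) g=2 f=9, (3,4) g=2 f=7]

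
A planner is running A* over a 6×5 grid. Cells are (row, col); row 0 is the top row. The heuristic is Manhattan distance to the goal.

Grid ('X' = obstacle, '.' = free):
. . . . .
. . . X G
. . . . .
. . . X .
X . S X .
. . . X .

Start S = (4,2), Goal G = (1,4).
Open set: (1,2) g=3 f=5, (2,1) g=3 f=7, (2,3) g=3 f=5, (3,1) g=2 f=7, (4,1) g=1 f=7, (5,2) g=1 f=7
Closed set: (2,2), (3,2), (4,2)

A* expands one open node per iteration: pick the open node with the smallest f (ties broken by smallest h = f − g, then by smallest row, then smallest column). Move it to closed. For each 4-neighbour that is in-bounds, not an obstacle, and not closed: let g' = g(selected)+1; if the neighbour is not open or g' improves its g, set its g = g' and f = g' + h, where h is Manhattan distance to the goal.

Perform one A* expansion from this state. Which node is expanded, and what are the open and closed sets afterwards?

expanded=(1,2); open=[(0,2) g=4 f=7, (1,1) g=4 f=7, (2,1) g=3 f=7, (2,3) g=3 f=5, (3,1) g=2 f=7, (4,1) g=1 f=7, (5,2) g=1 f=7]; closed=[(1,2), (2,2), (3,2), (4,2)]

step 1: expand (1,2) (f=5, h=2) → closed; open now [(0,2) g=4 f=7, (1,1) g=4 f=7, (2,1) g=3 f=7, (2,3) g=3 f=5, (3,1) g=2 f=7, (4,1) g=1 f=7, (5,2) g=1 f=7]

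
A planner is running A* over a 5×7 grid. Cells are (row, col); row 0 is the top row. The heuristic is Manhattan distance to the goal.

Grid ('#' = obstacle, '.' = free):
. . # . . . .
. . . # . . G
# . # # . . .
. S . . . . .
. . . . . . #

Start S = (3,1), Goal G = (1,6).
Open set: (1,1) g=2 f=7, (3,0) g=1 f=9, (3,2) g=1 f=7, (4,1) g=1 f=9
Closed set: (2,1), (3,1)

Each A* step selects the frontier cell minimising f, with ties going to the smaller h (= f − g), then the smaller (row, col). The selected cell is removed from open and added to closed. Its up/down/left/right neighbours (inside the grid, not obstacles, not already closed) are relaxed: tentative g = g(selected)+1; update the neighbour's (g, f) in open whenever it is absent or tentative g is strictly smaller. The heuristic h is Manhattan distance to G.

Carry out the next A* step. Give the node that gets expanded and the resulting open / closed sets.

step 1: expand (1,1) (f=7, h=5) → closed; open now [(0,1) g=3 f=9, (1,0) g=3 f=9, (1,2) g=3 f=7, (3,0) g=1 f=9, (3,2) g=1 f=7, (4,1) g=1 f=9]

expanded=(1,1); open=[(0,1) g=3 f=9, (1,0) g=3 f=9, (1,2) g=3 f=7, (3,0) g=1 f=9, (3,2) g=1 f=7, (4,1) g=1 f=9]; closed=[(1,1), (2,1), (3,1)]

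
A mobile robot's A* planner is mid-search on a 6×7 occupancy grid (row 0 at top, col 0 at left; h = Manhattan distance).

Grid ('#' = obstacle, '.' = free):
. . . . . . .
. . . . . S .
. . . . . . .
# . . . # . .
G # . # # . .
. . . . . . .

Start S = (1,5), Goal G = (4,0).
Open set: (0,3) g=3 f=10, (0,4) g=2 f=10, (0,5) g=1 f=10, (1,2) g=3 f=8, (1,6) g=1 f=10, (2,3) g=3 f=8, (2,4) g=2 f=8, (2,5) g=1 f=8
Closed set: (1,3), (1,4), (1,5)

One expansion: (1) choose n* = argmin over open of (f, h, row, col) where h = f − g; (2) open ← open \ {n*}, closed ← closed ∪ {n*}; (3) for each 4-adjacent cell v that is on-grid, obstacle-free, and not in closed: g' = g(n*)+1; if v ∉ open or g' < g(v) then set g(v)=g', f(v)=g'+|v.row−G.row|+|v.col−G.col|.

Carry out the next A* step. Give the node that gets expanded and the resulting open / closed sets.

step 1: expand (1,2) (f=8, h=5) → closed; open now [(0,2) g=4 f=10, (0,3) g=3 f=10, (0,4) g=2 f=10, (0,5) g=1 f=10, (1,1) g=4 f=8, (1,6) g=1 f=10, (2,2) g=4 f=8, (2,3) g=3 f=8, (2,4) g=2 f=8, (2,5) g=1 f=8]

expanded=(1,2); open=[(0,2) g=4 f=10, (0,3) g=3 f=10, (0,4) g=2 f=10, (0,5) g=1 f=10, (1,1) g=4 f=8, (1,6) g=1 f=10, (2,2) g=4 f=8, (2,3) g=3 f=8, (2,4) g=2 f=8, (2,5) g=1 f=8]; closed=[(1,2), (1,3), (1,4), (1,5)]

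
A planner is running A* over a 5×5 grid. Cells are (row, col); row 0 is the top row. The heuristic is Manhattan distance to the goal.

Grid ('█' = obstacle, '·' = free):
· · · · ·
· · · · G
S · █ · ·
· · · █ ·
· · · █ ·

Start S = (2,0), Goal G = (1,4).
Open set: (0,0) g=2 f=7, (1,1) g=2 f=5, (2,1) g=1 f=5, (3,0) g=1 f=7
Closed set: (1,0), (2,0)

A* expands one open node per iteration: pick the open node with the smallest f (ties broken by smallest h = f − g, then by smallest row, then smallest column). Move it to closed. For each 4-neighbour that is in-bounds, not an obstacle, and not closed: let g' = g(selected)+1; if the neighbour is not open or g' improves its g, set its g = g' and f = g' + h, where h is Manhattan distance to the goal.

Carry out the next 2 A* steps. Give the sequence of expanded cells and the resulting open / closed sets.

step 1: expand (1,1) (f=5, h=3) → closed; open now [(0,0) g=2 f=7, (0,1) g=3 f=7, (1,2) g=3 f=5, (2,1) g=1 f=5, (3,0) g=1 f=7]
step 2: expand (1,2) (f=5, h=2) → closed; open now [(0,0) g=2 f=7, (0,1) g=3 f=7, (0,2) g=4 f=7, (1,3) g=4 f=5, (2,1) g=1 f=5, (3,0) g=1 f=7]

order=[(1,1) → (1,2)]; open=[(0,0) g=2 f=7, (0,1) g=3 f=7, (0,2) g=4 f=7, (1,3) g=4 f=5, (2,1) g=1 f=5, (3,0) g=1 f=7]; closed=[(1,0), (1,1), (1,2), (2,0)]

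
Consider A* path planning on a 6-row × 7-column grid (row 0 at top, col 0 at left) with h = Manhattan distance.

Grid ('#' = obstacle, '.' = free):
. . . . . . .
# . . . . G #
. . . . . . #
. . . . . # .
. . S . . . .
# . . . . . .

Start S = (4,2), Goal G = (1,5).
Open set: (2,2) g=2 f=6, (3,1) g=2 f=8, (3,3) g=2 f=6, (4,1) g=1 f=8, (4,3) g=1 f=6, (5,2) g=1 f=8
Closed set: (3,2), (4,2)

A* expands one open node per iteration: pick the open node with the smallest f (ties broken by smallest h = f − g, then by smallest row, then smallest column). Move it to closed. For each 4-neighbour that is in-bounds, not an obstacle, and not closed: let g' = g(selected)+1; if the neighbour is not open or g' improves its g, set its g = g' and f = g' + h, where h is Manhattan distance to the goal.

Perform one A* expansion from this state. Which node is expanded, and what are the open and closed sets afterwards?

expanded=(2,2); open=[(1,2) g=3 f=6, (2,1) g=3 f=8, (2,3) g=3 f=6, (3,1) g=2 f=8, (3,3) g=2 f=6, (4,1) g=1 f=8, (4,3) g=1 f=6, (5,2) g=1 f=8]; closed=[(2,2), (3,2), (4,2)]

step 1: expand (2,2) (f=6, h=4) → closed; open now [(1,2) g=3 f=6, (2,1) g=3 f=8, (2,3) g=3 f=6, (3,1) g=2 f=8, (3,3) g=2 f=6, (4,1) g=1 f=8, (4,3) g=1 f=6, (5,2) g=1 f=8]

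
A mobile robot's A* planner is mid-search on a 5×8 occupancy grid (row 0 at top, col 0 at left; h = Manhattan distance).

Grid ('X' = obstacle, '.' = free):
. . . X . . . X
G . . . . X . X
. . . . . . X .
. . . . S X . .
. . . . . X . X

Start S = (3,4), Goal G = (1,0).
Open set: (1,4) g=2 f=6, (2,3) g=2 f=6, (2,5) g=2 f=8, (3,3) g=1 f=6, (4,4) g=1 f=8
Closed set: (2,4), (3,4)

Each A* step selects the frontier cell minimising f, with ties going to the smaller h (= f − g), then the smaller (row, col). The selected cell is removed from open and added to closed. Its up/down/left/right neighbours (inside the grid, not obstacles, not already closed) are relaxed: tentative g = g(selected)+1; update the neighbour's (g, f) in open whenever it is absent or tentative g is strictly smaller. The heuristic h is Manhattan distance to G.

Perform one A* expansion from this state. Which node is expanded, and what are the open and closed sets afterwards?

step 1: expand (1,4) (f=6, h=4) → closed; open now [(0,4) g=3 f=8, (1,3) g=3 f=6, (2,3) g=2 f=6, (2,5) g=2 f=8, (3,3) g=1 f=6, (4,4) g=1 f=8]

expanded=(1,4); open=[(0,4) g=3 f=8, (1,3) g=3 f=6, (2,3) g=2 f=6, (2,5) g=2 f=8, (3,3) g=1 f=6, (4,4) g=1 f=8]; closed=[(1,4), (2,4), (3,4)]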